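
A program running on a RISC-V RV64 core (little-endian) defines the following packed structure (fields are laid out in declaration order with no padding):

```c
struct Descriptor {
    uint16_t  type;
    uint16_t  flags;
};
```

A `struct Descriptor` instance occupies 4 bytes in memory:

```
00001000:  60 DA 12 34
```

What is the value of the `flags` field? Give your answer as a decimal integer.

13330

`flags` follows `type` (2 bytes), so it starts at byte offset 2 and occupies 2 bytes.
Bytes at offsets 2..3: 12 34.
In little-endian order the low byte comes first in memory.
Reassemble most-significant byte first: 34 12 → 0x3412.
0x3412 = 13330.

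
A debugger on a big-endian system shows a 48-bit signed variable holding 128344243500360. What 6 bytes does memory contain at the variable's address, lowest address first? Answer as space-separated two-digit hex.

74 BA 79 0A F5 48

128344243500360 in hexadecimal, padded to 48 bits, is 0x74BA790AF548.
Split into bytes (most-significant first): 74 BA 79 0A F5 48.
Big-endian: lowest address holds the most-significant byte.
So the memory order matches the most-significant-first order: 74 BA 79 0A F5 48.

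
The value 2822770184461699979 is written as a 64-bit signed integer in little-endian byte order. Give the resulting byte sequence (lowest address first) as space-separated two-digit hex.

2822770184461699979 in hexadecimal, padded to 64 bits, is 0x272C7E86EF674B8B.
Split into bytes (most-significant first): 27 2C 7E 86 EF 67 4B 8B.
Little-endian stores the least-significant byte at the lowest address.
So at ascending addresses the bytes are 8B 4B 67 EF 86 7E 2C 27.

8B 4B 67 EF 86 7E 2C 27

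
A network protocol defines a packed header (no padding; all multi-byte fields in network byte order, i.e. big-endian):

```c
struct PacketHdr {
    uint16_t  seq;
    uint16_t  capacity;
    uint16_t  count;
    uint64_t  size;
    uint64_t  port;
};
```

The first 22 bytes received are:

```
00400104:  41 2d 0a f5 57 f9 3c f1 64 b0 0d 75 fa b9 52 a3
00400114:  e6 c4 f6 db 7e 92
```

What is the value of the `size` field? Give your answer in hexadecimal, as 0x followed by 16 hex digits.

0x3CF164B00D75FAB9

`size` follows `seq` (2 B), `capacity` (2 B), `count` (2 B), so it starts at offset 2 + 2 + 2 = 6 and occupies 8 bytes.
Bytes at offsets 6..13: 3C F1 64 B0 0D 75 FA B9.
In big-endian order the high byte comes first in memory.
The bytes are already most-significant first: 0x3CF164B00D75FAB9.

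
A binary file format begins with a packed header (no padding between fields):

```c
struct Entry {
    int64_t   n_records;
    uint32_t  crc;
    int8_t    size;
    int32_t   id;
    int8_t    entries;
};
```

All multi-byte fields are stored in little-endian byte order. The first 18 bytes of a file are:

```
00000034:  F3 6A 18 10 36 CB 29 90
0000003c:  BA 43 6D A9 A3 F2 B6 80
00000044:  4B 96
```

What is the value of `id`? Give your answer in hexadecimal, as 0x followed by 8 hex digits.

0x4B80B6F2

`id` follows `n_records` (8 B), `crc` (4 B), `size` (1 B), so it starts at offset 8 + 4 + 1 = 13 and occupies 4 bytes.
Bytes at offsets 13..16: F2 B6 80 4B.
Little-endian: lowest address holds the least-significant byte.
Reassemble most-significant byte first: 4B 80 B6 F2 → 0x4B80B6F2.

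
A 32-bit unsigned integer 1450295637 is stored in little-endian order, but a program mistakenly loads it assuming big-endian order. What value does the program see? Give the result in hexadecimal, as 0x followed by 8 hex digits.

1450295637 in 32-bit hexadecimal is 0x5671C155.
Stored little-endian, the bytes at ascending addresses are 55 C1 71 56.
Read back as big-endian, the last byte is least significant, giving 0x55C17156.

0x55C17156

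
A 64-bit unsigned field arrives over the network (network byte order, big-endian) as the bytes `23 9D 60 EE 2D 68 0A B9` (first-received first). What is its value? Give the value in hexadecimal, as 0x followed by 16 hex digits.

0x239D60EE2D680AB9

Big-endian: lowest address holds the most-significant byte.
The bytes are already most-significant first: 0x239D60EE2D680AB9.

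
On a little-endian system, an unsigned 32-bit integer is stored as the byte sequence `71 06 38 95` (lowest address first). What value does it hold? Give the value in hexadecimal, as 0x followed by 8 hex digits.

In little-endian order the low byte comes first in memory.
Reassemble most-significant byte first: 95 38 06 71 → 0x95380671.

0x95380671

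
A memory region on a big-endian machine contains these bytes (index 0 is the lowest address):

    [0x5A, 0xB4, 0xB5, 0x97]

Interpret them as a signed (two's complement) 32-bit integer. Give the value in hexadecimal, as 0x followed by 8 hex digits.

0x5AB4B597

Big-endian: lowest address holds the most-significant byte.
The bytes are already most-significant first: 0x5AB4B597.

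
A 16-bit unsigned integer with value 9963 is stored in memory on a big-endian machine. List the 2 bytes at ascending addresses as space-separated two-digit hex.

26 EB

9963 in hexadecimal, padded to 16 bits, is 0x26EB.
Split into bytes (most-significant first): 26 EB.
In big-endian order the high byte comes first in memory.
So the memory order matches the most-significant-first order: 26 EB.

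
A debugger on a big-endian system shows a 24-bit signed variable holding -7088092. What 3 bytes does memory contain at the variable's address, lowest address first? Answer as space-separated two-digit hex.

93 D8 24

Two's complement of -7088092 in 24 bits: 7088092 = 0x6C27DC; invert → 0x93D823; add 1 → 0x93D824.
Split into bytes (most-significant first): 93 D8 24.
Big-endian: lowest address holds the most-significant byte.
So the memory order matches the most-significant-first order: 93 D8 24.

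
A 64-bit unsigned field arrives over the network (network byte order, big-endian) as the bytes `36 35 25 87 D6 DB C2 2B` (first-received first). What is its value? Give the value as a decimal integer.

3906069517169312299

Big-endian: lowest address holds the most-significant byte.
The bytes are already most-significant first: 0x36352587D6DBC22B.
0x36352587D6DBC22B = 3906069517169312299.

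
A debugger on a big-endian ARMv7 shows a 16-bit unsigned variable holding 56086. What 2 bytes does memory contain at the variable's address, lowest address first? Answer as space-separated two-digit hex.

56086 in hexadecimal, padded to 16 bits, is 0xDB16.
Split into bytes (most-significant first): DB 16.
In big-endian order the high byte comes first in memory.
So the memory order matches the most-significant-first order: DB 16.

DB 16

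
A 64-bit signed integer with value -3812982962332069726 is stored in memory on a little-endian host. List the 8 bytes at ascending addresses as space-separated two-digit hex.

Two's complement of -3812982962332069726 in 64 bits: 3812982962332069726 = 0x34EA6FCD5C6B6F5E; invert → 0xCB159032A39490A1; add 1 → 0xCB159032A39490A2.
Split into bytes (most-significant first): CB 15 90 32 A3 94 90 A2.
Little-endian: lowest address holds the least-significant byte.
So at ascending addresses the bytes are A2 90 94 A3 32 90 15 CB.

A2 90 94 A3 32 90 15 CB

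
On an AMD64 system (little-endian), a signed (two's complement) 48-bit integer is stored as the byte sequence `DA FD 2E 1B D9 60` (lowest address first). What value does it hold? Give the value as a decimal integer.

Little-endian stores the least-significant byte at the lowest address.
Reassemble most-significant byte first: 60 D9 1B 2E FD DA → 0x60D91B2EFDDA.
0x60D91B2EFDDA = 106485580234202.

106485580234202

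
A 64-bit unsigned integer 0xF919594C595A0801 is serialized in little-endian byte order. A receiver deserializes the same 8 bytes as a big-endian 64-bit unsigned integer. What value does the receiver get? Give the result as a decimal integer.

Stored little-endian, the bytes at ascending addresses are 01 08 5A 59 4C 59 19 F9.
Read back as big-endian, the last byte is least significant, giving 0x01085A594C5919F9.
0x01085A594C5919F9 = 74408733431110137.

74408733431110137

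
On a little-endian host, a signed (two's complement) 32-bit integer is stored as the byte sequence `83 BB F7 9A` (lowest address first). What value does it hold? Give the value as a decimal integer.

-1695040637

Little-endian: lowest address holds the least-significant byte.
Reassemble most-significant byte first: 9A F7 BB 83 → 0x9AF7BB83.
Top bit is set, so as a signed 32-bit value this is 0x9AF7BB83 − 2^32 = -1695040637.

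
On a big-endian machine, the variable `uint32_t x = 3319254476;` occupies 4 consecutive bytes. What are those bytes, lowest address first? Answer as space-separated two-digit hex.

C5 D7 CD CC

3319254476 in hexadecimal, padded to 32 bits, is 0xC5D7CDCC.
Split into bytes (most-significant first): C5 D7 CD CC.
In big-endian order the high byte comes first in memory.
So the memory order matches the most-significant-first order: C5 D7 CD CC.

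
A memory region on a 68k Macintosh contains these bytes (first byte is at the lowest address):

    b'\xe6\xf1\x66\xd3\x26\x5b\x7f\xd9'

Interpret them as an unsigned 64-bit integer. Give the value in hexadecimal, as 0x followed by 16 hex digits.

0xE6F166D3265B7FD9

Big-endian: lowest address holds the most-significant byte.
The bytes are already most-significant first: 0xE6F166D3265B7FD9.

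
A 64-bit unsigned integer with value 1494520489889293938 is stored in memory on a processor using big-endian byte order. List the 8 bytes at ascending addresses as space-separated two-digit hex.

14 BD 9A 77 9D 64 E6 72

1494520489889293938 in hexadecimal, padded to 64 bits, is 0x14BD9A779D64E672.
Split into bytes (most-significant first): 14 BD 9A 77 9D 64 E6 72.
Big-endian stores the most-significant byte at the lowest address.
So the memory order matches the most-significant-first order: 14 BD 9A 77 9D 64 E6 72.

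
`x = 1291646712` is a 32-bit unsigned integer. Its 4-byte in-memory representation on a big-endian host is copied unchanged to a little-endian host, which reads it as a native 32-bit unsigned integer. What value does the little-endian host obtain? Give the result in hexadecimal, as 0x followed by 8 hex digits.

0xF8F6FC4C

1291646712 in 32-bit hexadecimal is 0x4CFCF6F8.
Stored big-endian, the bytes at ascending addresses are 4C FC F6 F8.
Read back as little-endian, the first byte is least significant, giving 0xF8F6FC4C.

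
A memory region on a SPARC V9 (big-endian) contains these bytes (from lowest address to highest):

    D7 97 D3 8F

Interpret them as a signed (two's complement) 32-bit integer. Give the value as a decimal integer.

-677915761

In big-endian order the high byte comes first in memory.
The bytes are already most-significant first: 0xD797D38F.
Top bit is set, so as a signed 32-bit value this is 0xD797D38F − 2^32 = -677915761.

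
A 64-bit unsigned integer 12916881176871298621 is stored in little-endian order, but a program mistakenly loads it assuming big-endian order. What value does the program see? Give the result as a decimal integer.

12916881176871298621 in 64-bit hexadecimal is 0xB341FAFE6957E63D.
Stored little-endian, the bytes at ascending addresses are 3D E6 57 69 FE FA 41 B3.
Read back as big-endian, the last byte is least significant, giving 0x3DE65769FEFA41B3.
0x3DE65769FEFA41B3 = 4460348593718051251.

4460348593718051251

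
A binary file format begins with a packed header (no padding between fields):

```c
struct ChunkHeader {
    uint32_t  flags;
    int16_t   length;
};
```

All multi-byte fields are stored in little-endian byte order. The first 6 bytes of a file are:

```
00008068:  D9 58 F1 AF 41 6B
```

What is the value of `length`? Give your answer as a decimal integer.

`length` follows `flags` (4 bytes), so it starts at byte offset 4 and occupies 2 bytes.
Bytes at offsets 4..5: 41 6B.
Little-endian stores the least-significant byte at the lowest address.
Reassemble most-significant byte first: 6B 41 → 0x6B41.
0x6B41 = 27457.

27457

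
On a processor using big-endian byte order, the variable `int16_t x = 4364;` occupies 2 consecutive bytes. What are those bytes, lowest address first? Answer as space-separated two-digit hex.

4364 in hexadecimal, padded to 16 bits, is 0x110C.
Split into bytes (most-significant first): 11 0C.
Big-endian stores the most-significant byte at the lowest address.
So the memory order matches the most-significant-first order: 11 0C.

11 0C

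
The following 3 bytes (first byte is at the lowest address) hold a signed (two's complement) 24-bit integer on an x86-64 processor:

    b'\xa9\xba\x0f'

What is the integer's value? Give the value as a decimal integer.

Little-endian stores the least-significant byte at the lowest address.
Reassemble most-significant byte first: 0F BA A9 → 0x0FBAA9.
0x0FBAA9 = 1030825.

1030825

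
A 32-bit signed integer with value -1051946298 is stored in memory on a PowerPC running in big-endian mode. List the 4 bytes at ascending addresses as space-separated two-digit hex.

C1 4C 92 C6

Two's complement of -1051946298 in 32 bits: 1051946298 = 0x3EB36D3A; invert → 0xC14C92C5; add 1 → 0xC14C92C6.
Split into bytes (most-significant first): C1 4C 92 C6.
In big-endian order the high byte comes first in memory.
So the memory order matches the most-significant-first order: C1 4C 92 C6.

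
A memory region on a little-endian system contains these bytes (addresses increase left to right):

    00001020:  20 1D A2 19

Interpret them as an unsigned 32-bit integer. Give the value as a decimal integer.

430054688

Little-endian stores the least-significant byte at the lowest address.
Reassemble most-significant byte first: 19 A2 1D 20 → 0x19A21D20.
0x19A21D20 = 430054688.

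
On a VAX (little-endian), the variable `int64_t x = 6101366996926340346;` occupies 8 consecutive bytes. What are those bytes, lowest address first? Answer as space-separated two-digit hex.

FA 1C 16 10 F5 68 AC 54

6101366996926340346 in hexadecimal, padded to 64 bits, is 0x54AC68F510161CFA.
Split into bytes (most-significant first): 54 AC 68 F5 10 16 1C FA.
Little-endian stores the least-significant byte at the lowest address.
So at ascending addresses the bytes are FA 1C 16 10 F5 68 AC 54.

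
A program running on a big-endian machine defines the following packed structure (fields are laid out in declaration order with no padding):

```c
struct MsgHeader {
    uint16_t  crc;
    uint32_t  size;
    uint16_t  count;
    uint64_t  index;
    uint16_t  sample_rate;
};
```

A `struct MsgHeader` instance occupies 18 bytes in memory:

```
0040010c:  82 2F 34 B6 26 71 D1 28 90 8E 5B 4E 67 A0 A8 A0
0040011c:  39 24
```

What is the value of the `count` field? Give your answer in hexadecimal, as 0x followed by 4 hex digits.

`count` follows `crc` (2 B), `size` (4 B), so it starts at offset 2 + 4 = 6 and occupies 2 bytes.
Bytes at offsets 6..7: D1 28.
Big-endian: lowest address holds the most-significant byte.
The bytes are already most-significant first: 0xD128.

0xD128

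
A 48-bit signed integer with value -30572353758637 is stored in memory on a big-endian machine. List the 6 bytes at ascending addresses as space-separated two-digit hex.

Two's complement of -30572353758637 in 48 bits: 30572353758637 = 0x1BCE2E4925AD; invert → 0xE431D1B6DA52; add 1 → 0xE431D1B6DA53.
Split into bytes (most-significant first): E4 31 D1 B6 DA 53.
Big-endian: lowest address holds the most-significant byte.
So the memory order matches the most-significant-first order: E4 31 D1 B6 DA 53.

E4 31 D1 B6 DA 53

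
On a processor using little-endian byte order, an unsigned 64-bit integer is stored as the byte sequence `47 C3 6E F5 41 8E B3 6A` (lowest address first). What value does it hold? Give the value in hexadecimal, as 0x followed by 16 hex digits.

0x6AB38E41F56EC347

In little-endian order the low byte comes first in memory.
Reassemble most-significant byte first: 6A B3 8E 41 F5 6E C3 47 → 0x6AB38E41F56EC347.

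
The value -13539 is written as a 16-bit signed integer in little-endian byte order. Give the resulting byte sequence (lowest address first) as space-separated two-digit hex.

1D CB

Two's complement of -13539 in 16 bits: 13539 = 0x34E3; invert → 0xCB1C; add 1 → 0xCB1D.
Split into bytes (most-significant first): CB 1D.
Little-endian: lowest address holds the least-significant byte.
So at ascending addresses the bytes are 1D CB.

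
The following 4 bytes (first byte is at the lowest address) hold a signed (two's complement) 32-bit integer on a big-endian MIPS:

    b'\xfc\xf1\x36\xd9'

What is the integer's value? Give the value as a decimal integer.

-51300647

Big-endian stores the most-significant byte at the lowest address.
The bytes are already most-significant first: 0xFCF136D9.
Top bit is set, so as a signed 32-bit value this is 0xFCF136D9 − 2^32 = -51300647.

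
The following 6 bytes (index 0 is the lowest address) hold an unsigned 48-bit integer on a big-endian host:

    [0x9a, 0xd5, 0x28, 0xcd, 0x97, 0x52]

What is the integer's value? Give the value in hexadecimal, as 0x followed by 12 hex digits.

In big-endian order the high byte comes first in memory.
The bytes are already most-significant first: 0x9AD528CD9752.

0x9AD528CD9752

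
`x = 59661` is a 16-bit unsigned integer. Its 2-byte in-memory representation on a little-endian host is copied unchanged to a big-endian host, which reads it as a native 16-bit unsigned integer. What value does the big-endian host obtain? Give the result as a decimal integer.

3561

59661 in 16-bit hexadecimal is 0xE90D.
Stored little-endian, the bytes at ascending addresses are 0D E9.
Read back as big-endian, the last byte is least significant, giving 0x0DE9.
0x0DE9 = 3561.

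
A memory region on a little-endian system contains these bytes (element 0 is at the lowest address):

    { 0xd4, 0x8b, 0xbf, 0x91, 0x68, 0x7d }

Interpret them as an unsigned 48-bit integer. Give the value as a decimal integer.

Little-endian stores the least-significant byte at the lowest address.
Reassemble most-significant byte first: 7D 68 91 BF 8B D4 → 0x7D6891BF8BD4.
0x7D6891BF8BD4 = 137888075320276.

137888075320276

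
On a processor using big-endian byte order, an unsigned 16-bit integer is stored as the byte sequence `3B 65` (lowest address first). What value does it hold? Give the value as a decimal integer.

15205

In big-endian order the high byte comes first in memory.
The bytes are already most-significant first: 0x3B65.
0x3B65 = 15205.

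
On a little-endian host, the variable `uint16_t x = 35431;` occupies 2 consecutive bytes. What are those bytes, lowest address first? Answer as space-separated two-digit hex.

35431 in hexadecimal, padded to 16 bits, is 0x8A67.
Split into bytes (most-significant first): 8A 67.
Little-endian: lowest address holds the least-significant byte.
So at ascending addresses the bytes are 67 8A.

67 8A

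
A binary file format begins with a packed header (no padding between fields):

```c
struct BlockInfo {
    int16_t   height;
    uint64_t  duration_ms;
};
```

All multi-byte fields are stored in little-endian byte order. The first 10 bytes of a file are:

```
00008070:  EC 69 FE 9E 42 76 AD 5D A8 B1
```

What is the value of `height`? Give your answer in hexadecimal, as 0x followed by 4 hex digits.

0x69EC

`height` is the first field, at byte offset 0, occupying 2 bytes.
Bytes at offsets 0..1: EC 69.
Little-endian: lowest address holds the least-significant byte.
Reassemble most-significant byte first: 69 EC → 0x69EC.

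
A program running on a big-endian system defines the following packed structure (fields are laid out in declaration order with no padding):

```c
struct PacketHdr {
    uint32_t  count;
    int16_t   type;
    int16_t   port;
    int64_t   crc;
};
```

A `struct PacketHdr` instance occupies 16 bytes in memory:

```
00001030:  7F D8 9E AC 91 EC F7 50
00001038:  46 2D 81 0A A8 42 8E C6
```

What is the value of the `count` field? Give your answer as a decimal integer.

2144902828

`count` is the first field, at byte offset 0, occupying 4 bytes.
Bytes at offsets 0..3: 7F D8 9E AC.
In big-endian order the high byte comes first in memory.
The bytes are already most-significant first: 0x7FD89EAC.
0x7FD89EAC = 2144902828.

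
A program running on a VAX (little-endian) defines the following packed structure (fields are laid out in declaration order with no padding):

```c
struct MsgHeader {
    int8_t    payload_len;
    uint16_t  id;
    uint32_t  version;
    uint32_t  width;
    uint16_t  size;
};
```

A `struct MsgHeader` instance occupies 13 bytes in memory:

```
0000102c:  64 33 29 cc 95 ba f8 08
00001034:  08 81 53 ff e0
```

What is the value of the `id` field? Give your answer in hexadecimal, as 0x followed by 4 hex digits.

`id` follows `payload_len` (1 byte), so it starts at byte offset 1 and occupies 2 bytes.
Bytes at offsets 1..2: 33 29.
Little-endian stores the least-significant byte at the lowest address.
Reassemble most-significant byte first: 29 33 → 0x2933.

0x2933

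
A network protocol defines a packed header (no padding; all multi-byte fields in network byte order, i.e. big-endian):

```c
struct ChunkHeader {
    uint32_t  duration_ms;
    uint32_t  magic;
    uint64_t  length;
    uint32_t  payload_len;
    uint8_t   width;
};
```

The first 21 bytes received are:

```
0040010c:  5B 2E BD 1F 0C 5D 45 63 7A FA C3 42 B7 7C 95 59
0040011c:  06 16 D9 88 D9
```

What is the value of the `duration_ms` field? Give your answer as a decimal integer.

1529789727

`duration_ms` is the first field, at byte offset 0, occupying 4 bytes.
Bytes at offsets 0..3: 5B 2E BD 1F.
Big-endian stores the most-significant byte at the lowest address.
The bytes are already most-significant first: 0x5B2EBD1F.
0x5B2EBD1F = 1529789727.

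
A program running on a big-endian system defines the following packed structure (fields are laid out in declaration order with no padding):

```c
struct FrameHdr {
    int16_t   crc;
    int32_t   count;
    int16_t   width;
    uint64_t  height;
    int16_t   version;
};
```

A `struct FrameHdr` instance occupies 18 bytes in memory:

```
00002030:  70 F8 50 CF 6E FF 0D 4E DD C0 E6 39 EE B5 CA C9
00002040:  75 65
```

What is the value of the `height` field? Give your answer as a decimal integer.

15979024614402935497

`height` follows `crc` (2 B), `count` (4 B), `width` (2 B), so it starts at offset 2 + 4 + 2 = 8 and occupies 8 bytes.
Bytes at offsets 8..15: DD C0 E6 39 EE B5 CA C9.
In big-endian order the high byte comes first in memory.
The bytes are already most-significant first: 0xDDC0E639EEB5CAC9.
0xDDC0E639EEB5CAC9 = 15979024614402935497.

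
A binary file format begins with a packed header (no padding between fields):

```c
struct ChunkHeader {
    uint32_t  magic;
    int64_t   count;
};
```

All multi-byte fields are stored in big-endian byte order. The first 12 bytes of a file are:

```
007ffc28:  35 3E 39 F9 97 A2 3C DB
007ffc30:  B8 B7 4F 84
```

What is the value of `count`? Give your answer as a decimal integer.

`count` follows `magic` (4 bytes), so it starts at byte offset 4 and occupies 8 bytes.
Bytes at offsets 4..11: 97 A2 3C DB B8 B7 4F 84.
Big-endian stores the most-significant byte at the lowest address.
The bytes are already most-significant first: 0x97A23CDBB8B74F84.
Top bit is set, so as a signed 64-bit value this is 0x97A23CDBB8B74F84 − 2^64 = -7520381513360781436.

-7520381513360781436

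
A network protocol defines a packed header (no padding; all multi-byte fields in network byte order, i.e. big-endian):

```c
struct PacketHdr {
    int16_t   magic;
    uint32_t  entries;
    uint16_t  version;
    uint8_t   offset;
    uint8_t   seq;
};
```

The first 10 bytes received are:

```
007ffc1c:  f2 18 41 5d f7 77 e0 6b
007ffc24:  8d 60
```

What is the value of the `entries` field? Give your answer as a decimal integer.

1096677239

`entries` follows `magic` (2 bytes), so it starts at byte offset 2 and occupies 4 bytes.
Bytes at offsets 2..5: 41 5D F7 77.
Big-endian stores the most-significant byte at the lowest address.
The bytes are already most-significant first: 0x415DF777.
0x415DF777 = 1096677239.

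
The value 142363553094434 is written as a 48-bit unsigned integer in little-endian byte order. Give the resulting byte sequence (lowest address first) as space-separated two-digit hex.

22 DB 02 99 7A 81

142363553094434 in hexadecimal, padded to 48 bits, is 0x817A9902DB22.
Split into bytes (most-significant first): 81 7A 99 02 DB 22.
Little-endian: lowest address holds the least-significant byte.
So at ascending addresses the bytes are 22 DB 02 99 7A 81.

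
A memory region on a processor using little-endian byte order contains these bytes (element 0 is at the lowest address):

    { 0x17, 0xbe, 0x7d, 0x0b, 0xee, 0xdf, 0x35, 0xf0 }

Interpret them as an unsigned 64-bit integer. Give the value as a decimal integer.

In little-endian order the low byte comes first in memory.
Reassemble most-significant byte first: F0 35 DF EE 0B 7D BE 17 → 0xF035DFEE0B7DBE17.
0xF035DFEE0B7DBE17 = 17308986956356369943.

17308986956356369943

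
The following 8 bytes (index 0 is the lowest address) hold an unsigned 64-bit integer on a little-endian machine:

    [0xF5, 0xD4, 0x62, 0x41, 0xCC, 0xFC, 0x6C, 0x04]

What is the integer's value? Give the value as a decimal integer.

318907627836986613

Little-endian stores the least-significant byte at the lowest address.
Reassemble most-significant byte first: 04 6C FC CC 41 62 D4 F5 → 0x046CFCCC4162D4F5.
0x046CFCCC4162D4F5 = 318907627836986613.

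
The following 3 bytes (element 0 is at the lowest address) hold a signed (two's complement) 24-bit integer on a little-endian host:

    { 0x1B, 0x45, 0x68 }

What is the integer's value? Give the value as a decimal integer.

6833435

In little-endian order the low byte comes first in memory.
Reassemble most-significant byte first: 68 45 1B → 0x68451B.
0x68451B = 6833435.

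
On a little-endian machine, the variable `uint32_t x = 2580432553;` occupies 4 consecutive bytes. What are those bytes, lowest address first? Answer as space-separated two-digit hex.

2580432553 in hexadecimal, padded to 32 bits, is 0x99CE46A9.
Split into bytes (most-significant first): 99 CE 46 A9.
Little-endian: lowest address holds the least-significant byte.
So at ascending addresses the bytes are A9 46 CE 99.

A9 46 CE 99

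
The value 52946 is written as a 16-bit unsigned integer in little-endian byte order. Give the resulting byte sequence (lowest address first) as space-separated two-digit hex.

D2 CE

52946 in hexadecimal, padded to 16 bits, is 0xCED2.
Split into bytes (most-significant first): CE D2.
In little-endian order the low byte comes first in memory.
So at ascending addresses the bytes are D2 CE.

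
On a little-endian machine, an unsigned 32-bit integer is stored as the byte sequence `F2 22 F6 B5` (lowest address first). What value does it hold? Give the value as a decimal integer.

3052806898

Little-endian stores the least-significant byte at the lowest address.
Reassemble most-significant byte first: B5 F6 22 F2 → 0xB5F622F2.
0xB5F622F2 = 3052806898.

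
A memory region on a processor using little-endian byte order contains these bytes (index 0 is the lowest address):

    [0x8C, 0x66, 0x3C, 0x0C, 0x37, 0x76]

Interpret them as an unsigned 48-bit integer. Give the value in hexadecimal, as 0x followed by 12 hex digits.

0x76370C3C668C

In little-endian order the low byte comes first in memory.
Reassemble most-significant byte first: 76 37 0C 3C 66 8C → 0x76370C3C668C.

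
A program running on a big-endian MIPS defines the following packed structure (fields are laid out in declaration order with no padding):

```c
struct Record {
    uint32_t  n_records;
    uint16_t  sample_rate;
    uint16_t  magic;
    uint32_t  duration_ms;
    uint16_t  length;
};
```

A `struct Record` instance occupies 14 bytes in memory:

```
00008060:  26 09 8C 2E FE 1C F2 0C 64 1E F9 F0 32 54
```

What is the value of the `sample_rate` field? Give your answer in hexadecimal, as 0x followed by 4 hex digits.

0xFE1C

`sample_rate` follows `n_records` (4 bytes), so it starts at byte offset 4 and occupies 2 bytes.
Bytes at offsets 4..5: FE 1C.
Big-endian: lowest address holds the most-significant byte.
The bytes are already most-significant first: 0xFE1C.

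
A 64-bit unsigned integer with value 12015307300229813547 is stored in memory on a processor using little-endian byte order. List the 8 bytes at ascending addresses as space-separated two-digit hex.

12015307300229813547 in hexadecimal, padded to 64 bits, is 0xA6BEF254695B152B.
Split into bytes (most-significant first): A6 BE F2 54 69 5B 15 2B.
In little-endian order the low byte comes first in memory.
So at ascending addresses the bytes are 2B 15 5B 69 54 F2 BE A6.

2B 15 5B 69 54 F2 BE A6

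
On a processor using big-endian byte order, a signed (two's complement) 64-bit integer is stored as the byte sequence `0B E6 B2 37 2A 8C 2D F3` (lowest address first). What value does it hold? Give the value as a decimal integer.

857568729067433459

In big-endian order the high byte comes first in memory.
The bytes are already most-significant first: 0x0BE6B2372A8C2DF3.
0x0BE6B2372A8C2DF3 = 857568729067433459.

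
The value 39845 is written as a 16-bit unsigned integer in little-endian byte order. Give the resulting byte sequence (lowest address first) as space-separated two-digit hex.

39845 in hexadecimal, padded to 16 bits, is 0x9BA5.
Split into bytes (most-significant first): 9B A5.
Little-endian: lowest address holds the least-significant byte.
So at ascending addresses the bytes are A5 9B.

A5 9B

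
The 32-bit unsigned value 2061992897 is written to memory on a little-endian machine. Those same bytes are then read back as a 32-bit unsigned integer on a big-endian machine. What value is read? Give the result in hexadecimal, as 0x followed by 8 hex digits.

2061992897 in 32-bit hexadecimal is 0x7AE783C1.
Stored little-endian, the bytes at ascending addresses are C1 83 E7 7A.
Read back as big-endian, the last byte is least significant, giving 0xC183E77A.

0xC183E77A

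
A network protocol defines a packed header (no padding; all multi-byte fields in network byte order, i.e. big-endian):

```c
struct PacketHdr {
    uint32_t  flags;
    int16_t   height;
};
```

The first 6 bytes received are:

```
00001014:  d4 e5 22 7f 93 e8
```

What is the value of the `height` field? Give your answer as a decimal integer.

-27672

`height` follows `flags` (4 bytes), so it starts at byte offset 4 and occupies 2 bytes.
Bytes at offsets 4..5: 93 E8.
Big-endian: lowest address holds the most-significant byte.
The bytes are already most-significant first: 0x93E8.
Top bit is set, so as a signed 16-bit value this is 0x93E8 − 2^16 = -27672.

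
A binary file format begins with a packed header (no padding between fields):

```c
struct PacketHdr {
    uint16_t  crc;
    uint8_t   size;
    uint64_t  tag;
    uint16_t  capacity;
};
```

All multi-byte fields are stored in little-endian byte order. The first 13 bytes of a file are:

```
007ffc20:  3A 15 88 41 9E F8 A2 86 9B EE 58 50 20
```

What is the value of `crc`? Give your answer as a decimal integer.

`crc` is the first field, at byte offset 0, occupying 2 bytes.
Bytes at offsets 0..1: 3A 15.
Little-endian stores the least-significant byte at the lowest address.
Reassemble most-significant byte first: 15 3A → 0x153A.
0x153A = 5434.

5434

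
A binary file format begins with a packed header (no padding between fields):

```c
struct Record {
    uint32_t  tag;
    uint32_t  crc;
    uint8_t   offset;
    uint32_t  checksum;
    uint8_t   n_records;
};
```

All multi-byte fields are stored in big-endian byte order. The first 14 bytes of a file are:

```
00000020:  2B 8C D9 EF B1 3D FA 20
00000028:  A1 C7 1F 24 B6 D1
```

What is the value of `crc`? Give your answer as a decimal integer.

`crc` follows `tag` (4 bytes), so it starts at byte offset 4 and occupies 4 bytes.
Bytes at offsets 4..7: B1 3D FA 20.
Big-endian stores the most-significant byte at the lowest address.
The bytes are already most-significant first: 0xB13DFA20.
0xB13DFA20 = 2973628960.

2973628960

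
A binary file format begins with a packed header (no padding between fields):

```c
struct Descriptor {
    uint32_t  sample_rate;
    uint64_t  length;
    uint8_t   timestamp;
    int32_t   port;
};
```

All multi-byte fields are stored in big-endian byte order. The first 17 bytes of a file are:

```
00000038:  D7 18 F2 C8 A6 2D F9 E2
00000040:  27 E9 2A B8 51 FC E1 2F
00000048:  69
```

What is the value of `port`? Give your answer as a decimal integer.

`port` follows `sample_rate` (4 B), `length` (8 B), `timestamp` (1 B), so it starts at offset 4 + 8 + 1 = 13 and occupies 4 bytes.
Bytes at offsets 13..16: FC E1 2F 69.
Big-endian stores the most-significant byte at the lowest address.
The bytes are already most-significant first: 0xFCE12F69.
Top bit is set, so as a signed 32-bit value this is 0xFCE12F69 − 2^32 = -52351127.

-52351127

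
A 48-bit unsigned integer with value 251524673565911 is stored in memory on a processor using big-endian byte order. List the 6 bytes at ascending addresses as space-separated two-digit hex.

251524673565911 in hexadecimal, padded to 48 bits, is 0xE4C2A6D1F4D7.
Split into bytes (most-significant first): E4 C2 A6 D1 F4 D7.
In big-endian order the high byte comes first in memory.
So the memory order matches the most-significant-first order: E4 C2 A6 D1 F4 D7.

E4 C2 A6 D1 F4 D7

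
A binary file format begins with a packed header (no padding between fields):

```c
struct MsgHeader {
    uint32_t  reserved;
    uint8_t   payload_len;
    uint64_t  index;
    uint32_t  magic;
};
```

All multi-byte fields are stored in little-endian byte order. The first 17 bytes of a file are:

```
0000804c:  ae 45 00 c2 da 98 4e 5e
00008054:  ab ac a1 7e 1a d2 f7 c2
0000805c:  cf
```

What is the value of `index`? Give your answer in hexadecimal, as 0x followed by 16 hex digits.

0x1A7EA1ACAB5E4E98

`index` follows `reserved` (4 B), `payload_len` (1 B), so it starts at offset 4 + 1 = 5 and occupies 8 bytes.
Bytes at offsets 5..12: 98 4E 5E AB AC A1 7E 1A.
Little-endian: lowest address holds the least-significant byte.
Reassemble most-significant byte first: 1A 7E A1 AC AB 5E 4E 98 → 0x1A7EA1ACAB5E4E98.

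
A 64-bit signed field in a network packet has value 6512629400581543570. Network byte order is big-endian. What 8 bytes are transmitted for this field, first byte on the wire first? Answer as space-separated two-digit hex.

5A 61 81 EF 37 6D 96 92

6512629400581543570 in hexadecimal, padded to 64 bits, is 0x5A6181EF376D9692.
Split into bytes (most-significant first): 5A 61 81 EF 37 6D 96 92.
In big-endian order the high byte comes first in memory.
So the memory order matches the most-significant-first order: 5A 61 81 EF 37 6D 96 92.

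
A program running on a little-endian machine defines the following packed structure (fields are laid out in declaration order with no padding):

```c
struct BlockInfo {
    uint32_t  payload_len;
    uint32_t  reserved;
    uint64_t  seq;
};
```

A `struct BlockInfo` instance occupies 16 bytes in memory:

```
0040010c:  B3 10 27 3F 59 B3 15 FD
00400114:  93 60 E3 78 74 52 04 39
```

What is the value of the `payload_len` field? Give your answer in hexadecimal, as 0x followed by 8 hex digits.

0x3F2710B3

`payload_len` is the first field, at byte offset 0, occupying 4 bytes.
Bytes at offsets 0..3: B3 10 27 3F.
In little-endian order the low byte comes first in memory.
Reassemble most-significant byte first: 3F 27 10 B3 → 0x3F2710B3.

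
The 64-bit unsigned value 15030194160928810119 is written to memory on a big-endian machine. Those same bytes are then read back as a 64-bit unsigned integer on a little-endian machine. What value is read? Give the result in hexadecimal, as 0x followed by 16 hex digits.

0x87E44FBBF4F995D0

15030194160928810119 in 64-bit hexadecimal is 0xD095F9F4BB4FE487.
Stored big-endian, the bytes at ascending addresses are D0 95 F9 F4 BB 4F E4 87.
Read back as little-endian, the first byte is least significant, giving 0x87E44FBBF4F995D0.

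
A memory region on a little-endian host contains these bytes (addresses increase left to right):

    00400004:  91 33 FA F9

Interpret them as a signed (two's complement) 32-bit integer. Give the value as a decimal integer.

-101043311

Little-endian: lowest address holds the least-significant byte.
Reassemble most-significant byte first: F9 FA 33 91 → 0xF9FA3391.
Top bit is set, so as a signed 32-bit value this is 0xF9FA3391 − 2^32 = -101043311.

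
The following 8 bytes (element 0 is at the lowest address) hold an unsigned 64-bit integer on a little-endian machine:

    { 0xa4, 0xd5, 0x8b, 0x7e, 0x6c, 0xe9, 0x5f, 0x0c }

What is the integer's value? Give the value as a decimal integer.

891687903431480740

Little-endian stores the least-significant byte at the lowest address.
Reassemble most-significant byte first: 0C 5F E9 6C 7E 8B D5 A4 → 0x0C5FE96C7E8BD5A4.
0x0C5FE96C7E8BD5A4 = 891687903431480740.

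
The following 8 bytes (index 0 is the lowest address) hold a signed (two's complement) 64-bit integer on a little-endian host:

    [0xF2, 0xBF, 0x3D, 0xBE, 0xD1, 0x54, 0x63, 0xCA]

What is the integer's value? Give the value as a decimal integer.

-3863150795537137678

Little-endian stores the least-significant byte at the lowest address.
Reassemble most-significant byte first: CA 63 54 D1 BE 3D BF F2 → 0xCA6354D1BE3DBFF2.
Top bit is set, so as a signed 64-bit value this is 0xCA6354D1BE3DBFF2 − 2^64 = -3863150795537137678.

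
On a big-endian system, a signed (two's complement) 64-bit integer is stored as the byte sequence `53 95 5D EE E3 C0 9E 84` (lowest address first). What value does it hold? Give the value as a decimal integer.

6022823357282557572

Big-endian stores the most-significant byte at the lowest address.
The bytes are already most-significant first: 0x53955DEEE3C09E84.
0x53955DEEE3C09E84 = 6022823357282557572.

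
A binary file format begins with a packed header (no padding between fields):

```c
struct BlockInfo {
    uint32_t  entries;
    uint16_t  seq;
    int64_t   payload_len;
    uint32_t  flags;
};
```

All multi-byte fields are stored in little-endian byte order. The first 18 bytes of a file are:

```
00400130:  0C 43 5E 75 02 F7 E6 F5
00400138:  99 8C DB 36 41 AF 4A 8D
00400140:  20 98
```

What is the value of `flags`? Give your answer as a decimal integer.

`flags` follows `entries` (4 B), `seq` (2 B), `payload_len` (8 B), so it starts at offset 4 + 2 + 8 = 14 and occupies 4 bytes.
Bytes at offsets 14..17: 4A 8D 20 98.
Little-endian stores the least-significant byte at the lowest address.
Reassemble most-significant byte first: 98 20 8D 4A → 0x98208D4A.
0x98208D4A = 2552270154.

2552270154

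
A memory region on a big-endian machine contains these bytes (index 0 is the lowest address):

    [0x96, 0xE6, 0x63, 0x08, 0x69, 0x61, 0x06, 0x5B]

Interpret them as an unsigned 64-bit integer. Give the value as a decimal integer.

10873487238111495771

Big-endian stores the most-significant byte at the lowest address.
The bytes are already most-significant first: 0x96E663086961065B.
0x96E663086961065B = 10873487238111495771.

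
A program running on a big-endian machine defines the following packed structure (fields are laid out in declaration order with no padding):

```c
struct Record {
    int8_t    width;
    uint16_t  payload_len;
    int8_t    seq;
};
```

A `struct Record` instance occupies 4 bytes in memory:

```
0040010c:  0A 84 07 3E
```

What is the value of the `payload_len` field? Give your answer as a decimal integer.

33799

`payload_len` follows `width` (1 byte), so it starts at byte offset 1 and occupies 2 bytes.
Bytes at offsets 1..2: 84 07.
Big-endian: lowest address holds the most-significant byte.
The bytes are already most-significant first: 0x8407.
0x8407 = 33799.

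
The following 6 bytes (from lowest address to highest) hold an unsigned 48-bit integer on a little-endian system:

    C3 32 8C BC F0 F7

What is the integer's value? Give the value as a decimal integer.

272613327516355

Little-endian stores the least-significant byte at the lowest address.
Reassemble most-significant byte first: F7 F0 BC 8C 32 C3 → 0xF7F0BC8C32C3.
0xF7F0BC8C32C3 = 272613327516355.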